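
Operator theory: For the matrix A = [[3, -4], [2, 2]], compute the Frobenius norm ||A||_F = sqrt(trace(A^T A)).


||A||_F^2 = sum a_ij^2
= 3^2 + (-4)^2 + 2^2 + 2^2
= 9 + 16 + 4 + 4 = 33
||A||_F = sqrt(33) = 5.7446

5.7446


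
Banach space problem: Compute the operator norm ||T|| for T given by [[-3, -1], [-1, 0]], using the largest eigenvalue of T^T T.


A^T A = [[10, 3], [3, 1]]
trace(A^T A) = 11, det(A^T A) = 1
discriminant = 11^2 - 4*1 = 117
Largest eigenvalue of A^T A = (trace + sqrt(disc))/2 = 10.9083
||T|| = sqrt(10.9083) = 3.3028

3.3028


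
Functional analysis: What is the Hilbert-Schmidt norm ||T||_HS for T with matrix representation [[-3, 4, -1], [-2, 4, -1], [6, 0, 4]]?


The Hilbert-Schmidt norm is sqrt(sum of squares of all entries).
Sum of squares = (-3)^2 + 4^2 + (-1)^2 + (-2)^2 + 4^2 + (-1)^2 + 6^2 + 0^2 + 4^2
= 9 + 16 + 1 + 4 + 16 + 1 + 36 + 0 + 16 = 99
||T||_HS = sqrt(99) = 9.9499

9.9499


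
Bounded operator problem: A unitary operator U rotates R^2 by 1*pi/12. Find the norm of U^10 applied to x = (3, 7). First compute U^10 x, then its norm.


U is a rotation by theta = 1*pi/12
U^10 = rotation by 10*theta = 10*pi/12
cos(10*pi/12) = -0.8660, sin(10*pi/12) = 0.5000
U^10 x = (-0.8660 * 3 - 0.5000 * 7, 0.5000 * 3 + -0.8660 * 7)
= (-6.0981, -4.5622)
||U^10 x|| = sqrt((-6.0981)^2 + (-4.5622)^2) = sqrt(58.0000) = 7.6158

7.6158


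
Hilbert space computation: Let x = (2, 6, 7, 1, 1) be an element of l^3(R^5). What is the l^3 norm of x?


The l^3 norm = (sum |x_i|^3)^(1/3)
Sum of 3th powers = 8 + 216 + 343 + 1 + 1 = 569
||x||_3 = (569)^(1/3) = 8.2865

8.2865


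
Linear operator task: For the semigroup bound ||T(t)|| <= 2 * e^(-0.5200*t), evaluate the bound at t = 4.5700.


||T(4.5700)|| <= 2 * exp(-0.5200 * 4.5700)
= 2 * exp(-2.3764)
= 2 * 0.0929
= 0.1858

0.1858


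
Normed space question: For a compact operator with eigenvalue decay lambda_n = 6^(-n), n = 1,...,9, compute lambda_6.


The eigenvalue formula gives lambda_6 = 1/6^6
= 1/46656
= 2.1433e-05

2.1433e-05


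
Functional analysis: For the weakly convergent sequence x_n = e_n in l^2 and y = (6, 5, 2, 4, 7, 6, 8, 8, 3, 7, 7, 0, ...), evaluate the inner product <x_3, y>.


x_3 = e_3 is the standard basis vector with 1 in position 3.
<x_3, y> = y_3 = 2
As n -> infinity, <x_n, y> -> 0, confirming weak convergence of (x_n) to 0.

2


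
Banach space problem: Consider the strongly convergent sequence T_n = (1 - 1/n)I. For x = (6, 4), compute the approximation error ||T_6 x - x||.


T_6 x - x = (1 - 1/6)x - x = -x/6
||x|| = sqrt(52) = 7.2111
||T_6 x - x|| = ||x||/6 = 7.2111/6 = 1.2019

1.2019


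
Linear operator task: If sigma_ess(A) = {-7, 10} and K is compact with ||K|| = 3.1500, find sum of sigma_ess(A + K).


By Weyl's theorem, the essential spectrum is invariant under compact perturbations.
sigma_ess(A + K) = sigma_ess(A) = {-7, 10}
Sum = -7 + 10 = 3

3


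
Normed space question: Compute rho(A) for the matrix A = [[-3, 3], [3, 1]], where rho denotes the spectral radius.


For a 2x2 matrix, eigenvalues satisfy lambda^2 - (trace)*lambda + det = 0
trace = -3 + 1 = -2
det = -3*1 - 3*3 = -12
discriminant = (-2)^2 - 4*(-12) = 52
spectral radius = max |eigenvalue| = 4.6056

4.6056


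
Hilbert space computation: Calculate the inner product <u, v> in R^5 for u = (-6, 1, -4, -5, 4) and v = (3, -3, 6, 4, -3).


Computing the standard inner product <u, v> = sum u_i * v_i
= -6*3 + 1*-3 + -4*6 + -5*4 + 4*-3
= -18 + -3 + -24 + -20 + -12
= -77

-77


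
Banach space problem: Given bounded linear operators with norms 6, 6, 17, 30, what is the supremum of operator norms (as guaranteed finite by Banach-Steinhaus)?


By the Uniform Boundedness Principle, the supremum of norms is finite.
sup_k ||T_k|| = max(6, 6, 17, 30) = 30

30


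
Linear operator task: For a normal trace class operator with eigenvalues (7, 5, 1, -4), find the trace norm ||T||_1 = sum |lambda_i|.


For a normal operator, singular values equal |eigenvalues|.
Trace norm = sum |lambda_i| = 7 + 5 + 1 + 4
= 17

17


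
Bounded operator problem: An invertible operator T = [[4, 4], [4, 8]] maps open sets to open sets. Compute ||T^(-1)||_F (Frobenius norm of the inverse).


det(T) = 4*8 - 4*4 = 16
T^(-1) = (1/16) * [[8, -4], [-4, 4]] = [[0.5000, -0.2500], [-0.2500, 0.2500]]
||T^(-1)||_F^2 = 0.5000^2 + (-0.2500)^2 + (-0.2500)^2 + 0.2500^2 = 0.4375
||T^(-1)||_F = sqrt(0.4375) = 0.6614

0.6614


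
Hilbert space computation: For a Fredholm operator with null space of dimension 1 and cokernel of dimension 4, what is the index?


The Fredholm index is defined as ind(T) = dim(ker T) - dim(coker T)
= 1 - 4
= -3

-3


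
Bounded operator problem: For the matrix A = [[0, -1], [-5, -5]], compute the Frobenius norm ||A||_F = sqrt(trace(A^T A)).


||A||_F^2 = sum a_ij^2
= 0^2 + (-1)^2 + (-5)^2 + (-5)^2
= 0 + 1 + 25 + 25 = 51
||A||_F = sqrt(51) = 7.1414

7.1414


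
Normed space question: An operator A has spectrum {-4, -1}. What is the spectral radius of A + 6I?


Spectrum of A + 6I = {2, 5}
Spectral radius = max |lambda| over the shifted spectrum
= max(2, 5) = 5

5


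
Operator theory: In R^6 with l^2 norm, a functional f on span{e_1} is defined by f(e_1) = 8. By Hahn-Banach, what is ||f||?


The norm of f is given by ||f|| = sup_{||x||=1} |f(x)|.
On span{e_1}, ||e_1|| = 1, so ||f|| = |f(e_1)| / ||e_1||
= |8| / 1 = 8.0000

8.0000


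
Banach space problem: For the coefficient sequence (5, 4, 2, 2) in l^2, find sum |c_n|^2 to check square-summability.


sum |c_n|^2 = 5^2 + 4^2 + 2^2 + 2^2
= 25 + 16 + 4 + 4
= 49

49


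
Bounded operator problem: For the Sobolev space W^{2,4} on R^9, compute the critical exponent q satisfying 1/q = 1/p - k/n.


Using the Sobolev embedding formula: 1/q = 1/p - k/n
1/q = 1/4 - 2/9 = 1/36
q = 1/(1/36) = 36

36.0000


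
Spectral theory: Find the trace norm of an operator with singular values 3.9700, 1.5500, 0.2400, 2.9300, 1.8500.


The nuclear norm is the sum of all singular values.
||T||_1 = 3.9700 + 1.5500 + 0.2400 + 2.9300 + 1.8500
= 10.5400

10.5400


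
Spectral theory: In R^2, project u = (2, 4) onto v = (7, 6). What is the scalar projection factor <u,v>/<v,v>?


Computing <u,v> = 2*7 + 4*6 = 38
Computing <v,v> = 7^2 + 6^2 = 85
Projection coefficient = 38/85 = 0.4471

0.4471


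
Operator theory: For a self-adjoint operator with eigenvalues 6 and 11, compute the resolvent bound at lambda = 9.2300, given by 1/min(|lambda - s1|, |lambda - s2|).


dist(9.2300, {6, 11}) = min(|9.2300 - 6|, |9.2300 - 11|)
= min(3.2300, 1.7700) = 1.7700
Resolvent bound = 1/1.7700 = 0.5650

0.5650


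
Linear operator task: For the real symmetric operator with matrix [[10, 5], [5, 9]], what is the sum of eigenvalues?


For a self-adjoint (symmetric) matrix, the eigenvalues are real.
The sum of eigenvalues equals the trace of the matrix.
trace = 10 + 9 = 19

19


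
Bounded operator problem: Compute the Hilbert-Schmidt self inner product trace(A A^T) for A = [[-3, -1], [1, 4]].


trace(A * A^T) = sum of squares of all entries
= (-3)^2 + (-1)^2 + 1^2 + 4^2
= 9 + 1 + 1 + 16
= 27

27


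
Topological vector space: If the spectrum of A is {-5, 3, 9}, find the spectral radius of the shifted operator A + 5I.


Spectrum of A + 5I = {0, 8, 14}
Spectral radius = max |lambda| over the shifted spectrum
= max(0, 8, 14) = 14

14


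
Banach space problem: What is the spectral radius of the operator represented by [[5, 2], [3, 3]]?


For a 2x2 matrix, eigenvalues satisfy lambda^2 - (trace)*lambda + det = 0
trace = 5 + 3 = 8
det = 5*3 - 2*3 = 9
discriminant = 8^2 - 4*(9) = 28
spectral radius = max |eigenvalue| = 6.6458

6.6458


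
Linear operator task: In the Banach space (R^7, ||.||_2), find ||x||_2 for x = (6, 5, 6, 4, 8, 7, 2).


The l^2 norm = (sum |x_i|^2)^(1/2)
Sum of 2th powers = 36 + 25 + 36 + 16 + 64 + 49 + 4 = 230
||x||_2 = (230)^(1/2) = 15.1658

15.1658


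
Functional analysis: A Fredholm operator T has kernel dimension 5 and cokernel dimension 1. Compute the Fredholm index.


The Fredholm index is defined as ind(T) = dim(ker T) - dim(coker T)
= 5 - 1
= 4

4


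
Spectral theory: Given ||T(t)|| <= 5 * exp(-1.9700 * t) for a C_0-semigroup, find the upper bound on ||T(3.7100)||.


||T(3.7100)|| <= 5 * exp(-1.9700 * 3.7100)
= 5 * exp(-7.3087)
= 5 * 6.6969e-04
= 0.0033

0.0033


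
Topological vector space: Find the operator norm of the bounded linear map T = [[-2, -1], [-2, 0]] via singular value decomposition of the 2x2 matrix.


A^T A = [[8, 2], [2, 1]]
trace(A^T A) = 9, det(A^T A) = 4
discriminant = 9^2 - 4*4 = 65
Largest eigenvalue of A^T A = (trace + sqrt(disc))/2 = 8.5311
||T|| = sqrt(8.5311) = 2.9208

2.9208


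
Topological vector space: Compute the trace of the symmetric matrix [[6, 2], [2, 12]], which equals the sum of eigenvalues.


For a self-adjoint (symmetric) matrix, the eigenvalues are real.
The sum of eigenvalues equals the trace of the matrix.
trace = 6 + 12 = 18

18


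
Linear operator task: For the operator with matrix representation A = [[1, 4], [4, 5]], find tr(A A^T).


trace(A * A^T) = sum of squares of all entries
= 1^2 + 4^2 + 4^2 + 5^2
= 1 + 16 + 16 + 25
= 58

58


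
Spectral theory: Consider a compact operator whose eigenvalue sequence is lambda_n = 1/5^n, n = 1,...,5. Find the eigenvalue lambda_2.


The eigenvalue formula gives lambda_2 = 1/5^2
= 1/25
= 0.0400

0.0400


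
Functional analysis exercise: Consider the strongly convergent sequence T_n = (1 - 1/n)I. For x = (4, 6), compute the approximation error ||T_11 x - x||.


T_11 x - x = (1 - 1/11)x - x = -x/11
||x|| = sqrt(52) = 7.2111
||T_11 x - x|| = ||x||/11 = 7.2111/11 = 0.6556

0.6556


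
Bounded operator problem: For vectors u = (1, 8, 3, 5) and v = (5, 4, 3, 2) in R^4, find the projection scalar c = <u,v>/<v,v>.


Computing <u,v> = 1*5 + 8*4 + 3*3 + 5*2 = 56
Computing <v,v> = 5^2 + 4^2 + 3^2 + 2^2 = 54
Projection coefficient = 56/54 = 1.0370

1.0370


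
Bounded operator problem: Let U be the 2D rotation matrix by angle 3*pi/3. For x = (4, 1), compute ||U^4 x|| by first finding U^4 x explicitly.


U is a rotation by theta = 3*pi/3
U^4 = rotation by 4*theta = 12*pi/3 = 0*pi/3 (mod 2*pi)
cos(0*pi/3) = 1.0000, sin(0*pi/3) = 0.0000
U^4 x = (1.0000 * 4 - 0.0000 * 1, 0.0000 * 4 + 1.0000 * 1)
= (4.0000, 1.0000)
||U^4 x|| = sqrt(4.0000^2 + 1.0000^2) = sqrt(17.0000) = 4.1231

4.1231


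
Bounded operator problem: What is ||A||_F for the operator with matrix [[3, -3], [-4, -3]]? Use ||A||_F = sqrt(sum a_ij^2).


||A||_F^2 = sum a_ij^2
= 3^2 + (-3)^2 + (-4)^2 + (-3)^2
= 9 + 9 + 16 + 9 = 43
||A||_F = sqrt(43) = 6.5574

6.5574


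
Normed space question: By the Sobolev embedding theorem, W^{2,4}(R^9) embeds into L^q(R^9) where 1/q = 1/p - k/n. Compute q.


Using the Sobolev embedding formula: 1/q = 1/p - k/n
1/q = 1/4 - 2/9 = 1/36
q = 1/(1/36) = 36

36.0000


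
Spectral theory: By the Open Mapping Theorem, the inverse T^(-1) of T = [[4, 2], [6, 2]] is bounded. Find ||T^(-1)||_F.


det(T) = 4*2 - 2*6 = -4
T^(-1) = (1/-4) * [[2, -2], [-6, 4]] = [[-0.5000, 0.5000], [1.5000, -1.0000]]
||T^(-1)||_F^2 = (-0.5000)^2 + 0.5000^2 + 1.5000^2 + (-1.0000)^2 = 3.7500
||T^(-1)||_F = sqrt(3.7500) = 1.9365

1.9365


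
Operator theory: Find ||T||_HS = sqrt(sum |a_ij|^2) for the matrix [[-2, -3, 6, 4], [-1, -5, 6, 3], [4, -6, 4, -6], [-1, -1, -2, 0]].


The Hilbert-Schmidt norm is sqrt(sum of squares of all entries).
Sum of squares = (-2)^2 + (-3)^2 + 6^2 + 4^2 + (-1)^2 + (-5)^2 + 6^2 + 3^2 + 4^2 + (-6)^2 + 4^2 + (-6)^2 + (-1)^2 + (-1)^2 + (-2)^2 + 0^2
= 4 + 9 + 36 + 16 + 1 + 25 + 36 + 9 + 16 + 36 + 16 + 36 + 1 + 1 + 4 + 0 = 246
||T||_HS = sqrt(246) = 15.6844

15.6844


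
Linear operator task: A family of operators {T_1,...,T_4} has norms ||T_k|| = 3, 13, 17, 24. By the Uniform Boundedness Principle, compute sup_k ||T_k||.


By the Uniform Boundedness Principle, the supremum of norms is finite.
sup_k ||T_k|| = max(3, 13, 17, 24) = 24

24


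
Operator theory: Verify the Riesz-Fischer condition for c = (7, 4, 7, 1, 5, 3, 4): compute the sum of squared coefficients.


sum |c_n|^2 = 7^2 + 4^2 + 7^2 + 1^2 + 5^2 + 3^2 + 4^2
= 49 + 16 + 49 + 1 + 25 + 9 + 16
= 165

165


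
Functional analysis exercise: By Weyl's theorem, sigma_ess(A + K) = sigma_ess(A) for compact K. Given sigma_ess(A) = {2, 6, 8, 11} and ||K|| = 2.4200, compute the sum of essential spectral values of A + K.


By Weyl's theorem, the essential spectrum is invariant under compact perturbations.
sigma_ess(A + K) = sigma_ess(A) = {2, 6, 8, 11}
Sum = 2 + 6 + 8 + 11 = 27

27


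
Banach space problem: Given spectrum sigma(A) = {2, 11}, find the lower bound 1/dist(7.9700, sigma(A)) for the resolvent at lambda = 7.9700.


dist(7.9700, {2, 11}) = min(|7.9700 - 2|, |7.9700 - 11|)
= min(5.9700, 3.0300) = 3.0300
Resolvent bound = 1/3.0300 = 0.3300

0.3300


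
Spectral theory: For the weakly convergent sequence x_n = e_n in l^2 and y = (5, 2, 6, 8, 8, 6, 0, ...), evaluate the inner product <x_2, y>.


x_2 = e_2 is the standard basis vector with 1 in position 2.
<x_2, y> = y_2 = 2
As n -> infinity, <x_n, y> -> 0, confirming weak convergence of (x_n) to 0.

2


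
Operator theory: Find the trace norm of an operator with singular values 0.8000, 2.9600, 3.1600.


The nuclear norm is the sum of all singular values.
||T||_1 = 0.8000 + 2.9600 + 3.1600
= 6.9200

6.9200


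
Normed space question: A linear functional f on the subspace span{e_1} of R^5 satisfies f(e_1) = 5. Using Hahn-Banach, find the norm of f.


The norm of f is given by ||f|| = sup_{||x||=1} |f(x)|.
On span{e_1}, ||e_1|| = 1, so ||f|| = |f(e_1)| / ||e_1||
= |5| / 1 = 5.0000

5.0000


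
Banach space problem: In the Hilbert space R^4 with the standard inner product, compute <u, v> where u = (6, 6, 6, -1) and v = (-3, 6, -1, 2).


Computing the standard inner product <u, v> = sum u_i * v_i
= 6*-3 + 6*6 + 6*-1 + -1*2
= -18 + 36 + -6 + -2
= 10

10


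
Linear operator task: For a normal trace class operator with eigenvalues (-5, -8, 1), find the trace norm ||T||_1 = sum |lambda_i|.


For a normal operator, singular values equal |eigenvalues|.
Trace norm = sum |lambda_i| = 5 + 8 + 1
= 14

14


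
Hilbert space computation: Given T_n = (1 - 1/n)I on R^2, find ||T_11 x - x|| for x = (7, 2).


T_11 x - x = (1 - 1/11)x - x = -x/11
||x|| = sqrt(53) = 7.2801
||T_11 x - x|| = ||x||/11 = 7.2801/11 = 0.6618

0.6618


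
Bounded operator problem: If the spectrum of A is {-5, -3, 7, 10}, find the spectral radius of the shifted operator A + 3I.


Spectrum of A + 3I = {-2, 0, 10, 13}
Spectral radius = max |lambda| over the shifted spectrum
= max(2, 0, 10, 13) = 13

13


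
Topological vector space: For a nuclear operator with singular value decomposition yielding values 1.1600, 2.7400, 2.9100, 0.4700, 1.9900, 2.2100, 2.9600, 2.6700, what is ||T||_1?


The nuclear norm is the sum of all singular values.
||T||_1 = 1.1600 + 2.7400 + 2.9100 + 0.4700 + 1.9900 + 2.2100 + 2.9600 + 2.6700
= 17.1100

17.1100


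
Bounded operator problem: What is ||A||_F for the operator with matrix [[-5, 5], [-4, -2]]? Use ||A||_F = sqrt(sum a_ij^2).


||A||_F^2 = sum a_ij^2
= (-5)^2 + 5^2 + (-4)^2 + (-2)^2
= 25 + 25 + 16 + 4 = 70
||A||_F = sqrt(70) = 8.3666

8.3666


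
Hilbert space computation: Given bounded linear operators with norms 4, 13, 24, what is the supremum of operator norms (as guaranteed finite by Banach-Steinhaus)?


By the Uniform Boundedness Principle, the supremum of norms is finite.
sup_k ||T_k|| = max(4, 13, 24) = 24

24


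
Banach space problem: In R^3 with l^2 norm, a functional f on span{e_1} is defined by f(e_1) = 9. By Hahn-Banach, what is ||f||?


The norm of f is given by ||f|| = sup_{||x||=1} |f(x)|.
On span{e_1}, ||e_1|| = 1, so ||f|| = |f(e_1)| / ||e_1||
= |9| / 1 = 9.0000

9.0000


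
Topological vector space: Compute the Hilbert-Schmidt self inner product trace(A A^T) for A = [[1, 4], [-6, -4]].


trace(A * A^T) = sum of squares of all entries
= 1^2 + 4^2 + (-6)^2 + (-4)^2
= 1 + 16 + 36 + 16
= 69

69


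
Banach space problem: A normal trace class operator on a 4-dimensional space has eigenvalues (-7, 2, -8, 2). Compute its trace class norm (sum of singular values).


For a normal operator, singular values equal |eigenvalues|.
Trace norm = sum |lambda_i| = 7 + 2 + 8 + 2
= 19

19


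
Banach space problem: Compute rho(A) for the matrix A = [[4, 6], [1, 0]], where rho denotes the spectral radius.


For a 2x2 matrix, eigenvalues satisfy lambda^2 - (trace)*lambda + det = 0
trace = 4 + 0 = 4
det = 4*0 - 6*1 = -6
discriminant = 4^2 - 4*(-6) = 40
spectral radius = max |eigenvalue| = 5.1623

5.1623


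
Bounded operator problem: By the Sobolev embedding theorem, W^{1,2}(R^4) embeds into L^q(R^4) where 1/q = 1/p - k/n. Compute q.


Using the Sobolev embedding formula: 1/q = 1/p - k/n
1/q = 1/2 - 1/4 = 1/4
q = 1/(1/4) = 4

4.0000


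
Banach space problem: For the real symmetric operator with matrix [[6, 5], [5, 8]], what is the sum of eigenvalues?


For a self-adjoint (symmetric) matrix, the eigenvalues are real.
The sum of eigenvalues equals the trace of the matrix.
trace = 6 + 8 = 14

14


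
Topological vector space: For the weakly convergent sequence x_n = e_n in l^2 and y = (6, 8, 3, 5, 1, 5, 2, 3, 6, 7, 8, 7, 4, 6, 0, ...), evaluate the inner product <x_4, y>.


x_4 = e_4 is the standard basis vector with 1 in position 4.
<x_4, y> = y_4 = 5
As n -> infinity, <x_n, y> -> 0, confirming weak convergence of (x_n) to 0.

5


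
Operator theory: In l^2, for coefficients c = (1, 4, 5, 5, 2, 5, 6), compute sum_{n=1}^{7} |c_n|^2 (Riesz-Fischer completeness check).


sum |c_n|^2 = 1^2 + 4^2 + 5^2 + 5^2 + 2^2 + 5^2 + 6^2
= 1 + 16 + 25 + 25 + 4 + 25 + 36
= 132

132


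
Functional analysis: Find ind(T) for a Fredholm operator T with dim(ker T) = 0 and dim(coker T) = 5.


The Fredholm index is defined as ind(T) = dim(ker T) - dim(coker T)
= 0 - 5
= -5

-5


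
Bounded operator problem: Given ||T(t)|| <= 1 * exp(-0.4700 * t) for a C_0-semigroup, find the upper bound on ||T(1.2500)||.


||T(1.2500)|| <= 1 * exp(-0.4700 * 1.2500)
= 1 * exp(-0.5875)
= 1 * 0.5557
= 0.5557

0.5557


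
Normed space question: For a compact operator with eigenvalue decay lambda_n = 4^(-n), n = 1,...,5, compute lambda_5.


The eigenvalue formula gives lambda_5 = 1/4^5
= 1/1024
= 9.7656e-04

9.7656e-04


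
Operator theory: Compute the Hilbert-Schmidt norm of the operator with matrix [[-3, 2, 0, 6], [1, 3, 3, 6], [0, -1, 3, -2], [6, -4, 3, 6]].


The Hilbert-Schmidt norm is sqrt(sum of squares of all entries).
Sum of squares = (-3)^2 + 2^2 + 0^2 + 6^2 + 1^2 + 3^2 + 3^2 + 6^2 + 0^2 + (-1)^2 + 3^2 + (-2)^2 + 6^2 + (-4)^2 + 3^2 + 6^2
= 9 + 4 + 0 + 36 + 1 + 9 + 9 + 36 + 0 + 1 + 9 + 4 + 36 + 16 + 9 + 36 = 215
||T||_HS = sqrt(215) = 14.6629

14.6629


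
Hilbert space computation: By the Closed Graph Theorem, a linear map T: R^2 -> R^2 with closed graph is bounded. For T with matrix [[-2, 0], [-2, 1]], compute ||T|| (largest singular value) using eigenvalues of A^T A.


A^T A = [[8, -2], [-2, 1]]
trace(A^T A) = 9, det(A^T A) = 4
discriminant = 9^2 - 4*4 = 65
Largest eigenvalue of A^T A = (trace + sqrt(disc))/2 = 8.5311
||T|| = sqrt(8.5311) = 2.9208

2.9208


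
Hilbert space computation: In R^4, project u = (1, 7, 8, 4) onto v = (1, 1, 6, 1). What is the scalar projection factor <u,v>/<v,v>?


Computing <u,v> = 1*1 + 7*1 + 8*6 + 4*1 = 60
Computing <v,v> = 1^2 + 1^2 + 6^2 + 1^2 = 39
Projection coefficient = 60/39 = 1.5385

1.5385


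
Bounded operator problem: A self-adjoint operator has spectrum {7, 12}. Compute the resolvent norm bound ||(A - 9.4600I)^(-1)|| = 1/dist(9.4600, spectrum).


dist(9.4600, {7, 12}) = min(|9.4600 - 7|, |9.4600 - 12|)
= min(2.4600, 2.5400) = 2.4600
Resolvent bound = 1/2.4600 = 0.4065

0.4065


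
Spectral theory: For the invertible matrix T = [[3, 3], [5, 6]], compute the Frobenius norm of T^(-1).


det(T) = 3*6 - 3*5 = 3
T^(-1) = (1/3) * [[6, -3], [-5, 3]] = [[2.0000, -1.0000], [-1.6667, 1.0000]]
||T^(-1)||_F^2 = 2.0000^2 + (-1.0000)^2 + (-1.6667)^2 + 1.0000^2 = 8.7778
||T^(-1)||_F = sqrt(8.7778) = 2.9627

2.9627


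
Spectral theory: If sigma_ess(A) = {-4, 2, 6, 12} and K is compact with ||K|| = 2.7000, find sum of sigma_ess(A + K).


By Weyl's theorem, the essential spectrum is invariant under compact perturbations.
sigma_ess(A + K) = sigma_ess(A) = {-4, 2, 6, 12}
Sum = -4 + 2 + 6 + 12 = 16

16


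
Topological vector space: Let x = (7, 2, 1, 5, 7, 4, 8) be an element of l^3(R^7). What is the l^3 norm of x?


The l^3 norm = (sum |x_i|^3)^(1/3)
Sum of 3th powers = 343 + 8 + 1 + 125 + 343 + 64 + 512 = 1396
||x||_3 = (1396)^(1/3) = 11.1762

11.1762


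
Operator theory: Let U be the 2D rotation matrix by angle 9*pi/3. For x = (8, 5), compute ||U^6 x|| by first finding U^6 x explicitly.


U is a rotation by theta = 9*pi/3
U^6 = rotation by 6*theta = 54*pi/3 = 0*pi/3 (mod 2*pi)
cos(0*pi/3) = 1.0000, sin(0*pi/3) = 0.0000
U^6 x = (1.0000 * 8 - 0.0000 * 5, 0.0000 * 8 + 1.0000 * 5)
= (8.0000, 5.0000)
||U^6 x|| = sqrt(8.0000^2 + 5.0000^2) = sqrt(89.0000) = 9.4340

9.4340


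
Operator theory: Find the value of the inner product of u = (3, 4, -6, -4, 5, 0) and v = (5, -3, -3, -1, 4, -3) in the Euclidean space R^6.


Computing the standard inner product <u, v> = sum u_i * v_i
= 3*5 + 4*-3 + -6*-3 + -4*-1 + 5*4 + 0*-3
= 15 + -12 + 18 + 4 + 20 + 0
= 45

45


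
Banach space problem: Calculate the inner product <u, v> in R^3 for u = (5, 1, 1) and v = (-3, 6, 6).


Computing the standard inner product <u, v> = sum u_i * v_i
= 5*-3 + 1*6 + 1*6
= -15 + 6 + 6
= -3

-3


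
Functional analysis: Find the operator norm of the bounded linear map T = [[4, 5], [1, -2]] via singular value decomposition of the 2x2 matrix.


A^T A = [[17, 18], [18, 29]]
trace(A^T A) = 46, det(A^T A) = 169
discriminant = 46^2 - 4*169 = 1440
Largest eigenvalue of A^T A = (trace + sqrt(disc))/2 = 41.9737
||T|| = sqrt(41.9737) = 6.4787

6.4787


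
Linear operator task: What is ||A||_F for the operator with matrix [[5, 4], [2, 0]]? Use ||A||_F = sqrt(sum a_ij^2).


||A||_F^2 = sum a_ij^2
= 5^2 + 4^2 + 2^2 + 0^2
= 25 + 16 + 4 + 0 = 45
||A||_F = sqrt(45) = 6.7082

6.7082


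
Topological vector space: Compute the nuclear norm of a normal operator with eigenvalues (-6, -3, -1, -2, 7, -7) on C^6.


For a normal operator, singular values equal |eigenvalues|.
Trace norm = sum |lambda_i| = 6 + 3 + 1 + 2 + 7 + 7
= 26

26


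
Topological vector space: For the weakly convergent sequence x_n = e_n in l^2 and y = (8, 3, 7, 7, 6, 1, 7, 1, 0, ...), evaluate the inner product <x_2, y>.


x_2 = e_2 is the standard basis vector with 1 in position 2.
<x_2, y> = y_2 = 3
As n -> infinity, <x_n, y> -> 0, confirming weak convergence of (x_n) to 0.

3


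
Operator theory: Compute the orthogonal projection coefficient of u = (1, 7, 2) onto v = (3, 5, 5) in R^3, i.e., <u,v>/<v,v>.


Computing <u,v> = 1*3 + 7*5 + 2*5 = 48
Computing <v,v> = 3^2 + 5^2 + 5^2 = 59
Projection coefficient = 48/59 = 0.8136

0.8136


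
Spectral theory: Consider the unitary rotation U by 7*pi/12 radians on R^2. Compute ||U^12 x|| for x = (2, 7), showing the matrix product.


U is a rotation by theta = 7*pi/12
U^12 = rotation by 12*theta = 84*pi/12 = 12*pi/12 (mod 2*pi)
cos(12*pi/12) = -1.0000, sin(12*pi/12) = 0.0000
U^12 x = (-1.0000 * 2 - 0.0000 * 7, 0.0000 * 2 + -1.0000 * 7)
= (-2.0000, -7.0000)
||U^12 x|| = sqrt((-2.0000)^2 + (-7.0000)^2) = sqrt(53.0000) = 7.2801

7.2801


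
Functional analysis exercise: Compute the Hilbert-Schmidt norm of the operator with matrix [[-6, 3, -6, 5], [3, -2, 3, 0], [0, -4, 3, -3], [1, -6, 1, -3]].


The Hilbert-Schmidt norm is sqrt(sum of squares of all entries).
Sum of squares = (-6)^2 + 3^2 + (-6)^2 + 5^2 + 3^2 + (-2)^2 + 3^2 + 0^2 + 0^2 + (-4)^2 + 3^2 + (-3)^2 + 1^2 + (-6)^2 + 1^2 + (-3)^2
= 36 + 9 + 36 + 25 + 9 + 4 + 9 + 0 + 0 + 16 + 9 + 9 + 1 + 36 + 1 + 9 = 209
||T||_HS = sqrt(209) = 14.4568

14.4568


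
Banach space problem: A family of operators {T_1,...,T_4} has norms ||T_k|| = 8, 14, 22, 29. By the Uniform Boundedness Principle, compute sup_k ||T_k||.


By the Uniform Boundedness Principle, the supremum of norms is finite.
sup_k ||T_k|| = max(8, 14, 22, 29) = 29

29


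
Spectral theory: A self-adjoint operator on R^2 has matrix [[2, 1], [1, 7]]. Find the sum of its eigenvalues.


For a self-adjoint (symmetric) matrix, the eigenvalues are real.
The sum of eigenvalues equals the trace of the matrix.
trace = 2 + 7 = 9

9


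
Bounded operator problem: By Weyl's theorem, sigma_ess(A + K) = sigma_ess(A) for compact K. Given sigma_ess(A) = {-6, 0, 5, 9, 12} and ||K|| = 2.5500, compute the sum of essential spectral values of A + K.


By Weyl's theorem, the essential spectrum is invariant under compact perturbations.
sigma_ess(A + K) = sigma_ess(A) = {-6, 0, 5, 9, 12}
Sum = -6 + 0 + 5 + 9 + 12 = 20

20


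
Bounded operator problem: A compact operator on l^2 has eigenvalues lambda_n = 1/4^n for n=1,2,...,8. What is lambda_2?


The eigenvalue formula gives lambda_2 = 1/4^2
= 1/16
= 0.0625

0.0625


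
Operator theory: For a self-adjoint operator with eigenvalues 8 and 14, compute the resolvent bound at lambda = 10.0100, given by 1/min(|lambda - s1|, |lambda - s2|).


dist(10.0100, {8, 14}) = min(|10.0100 - 8|, |10.0100 - 14|)
= min(2.0100, 3.9900) = 2.0100
Resolvent bound = 1/2.0100 = 0.4975

0.4975


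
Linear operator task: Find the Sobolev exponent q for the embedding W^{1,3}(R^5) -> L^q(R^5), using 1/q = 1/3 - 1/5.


Using the Sobolev embedding formula: 1/q = 1/p - k/n
1/q = 1/3 - 1/5 = 2/15
q = 1/(2/15) = 15/2 = 7.5000

7.5000


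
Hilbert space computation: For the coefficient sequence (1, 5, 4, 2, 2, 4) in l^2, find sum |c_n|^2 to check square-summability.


sum |c_n|^2 = 1^2 + 5^2 + 4^2 + 2^2 + 2^2 + 4^2
= 1 + 25 + 16 + 4 + 4 + 16
= 66

66


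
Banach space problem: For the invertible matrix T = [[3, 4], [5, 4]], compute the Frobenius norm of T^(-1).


det(T) = 3*4 - 4*5 = -8
T^(-1) = (1/-8) * [[4, -4], [-5, 3]] = [[-0.5000, 0.5000], [0.6250, -0.3750]]
||T^(-1)||_F^2 = (-0.5000)^2 + 0.5000^2 + 0.6250^2 + (-0.3750)^2 = 1.0312
||T^(-1)||_F = sqrt(1.0312) = 1.0155

1.0155


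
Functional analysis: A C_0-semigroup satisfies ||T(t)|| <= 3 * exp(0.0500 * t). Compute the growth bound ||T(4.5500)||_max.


||T(4.5500)|| <= 3 * exp(0.0500 * 4.5500)
= 3 * exp(0.2275)
= 3 * 1.2555
= 3.7664

3.7664


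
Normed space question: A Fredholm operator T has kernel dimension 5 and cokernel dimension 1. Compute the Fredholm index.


The Fredholm index is defined as ind(T) = dim(ker T) - dim(coker T)
= 5 - 1
= 4

4


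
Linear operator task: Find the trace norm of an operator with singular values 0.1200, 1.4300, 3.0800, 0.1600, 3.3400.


The nuclear norm is the sum of all singular values.
||T||_1 = 0.1200 + 1.4300 + 3.0800 + 0.1600 + 3.3400
= 8.1300

8.1300


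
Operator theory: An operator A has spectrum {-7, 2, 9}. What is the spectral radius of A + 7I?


Spectrum of A + 7I = {0, 9, 16}
Spectral radius = max |lambda| over the shifted spectrum
= max(0, 9, 16) = 16

16


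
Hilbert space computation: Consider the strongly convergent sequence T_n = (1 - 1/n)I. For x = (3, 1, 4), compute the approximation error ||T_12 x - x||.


T_12 x - x = (1 - 1/12)x - x = -x/12
||x|| = sqrt(26) = 5.0990
||T_12 x - x|| = ||x||/12 = 5.0990/12 = 0.4249

0.4249


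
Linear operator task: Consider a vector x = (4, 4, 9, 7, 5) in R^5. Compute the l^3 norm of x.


The l^3 norm = (sum |x_i|^3)^(1/3)
Sum of 3th powers = 64 + 64 + 729 + 343 + 125 = 1325
||x||_3 = (1325)^(1/3) = 10.9834

10.9834


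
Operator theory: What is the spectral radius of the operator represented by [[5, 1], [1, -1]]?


For a 2x2 matrix, eigenvalues satisfy lambda^2 - (trace)*lambda + det = 0
trace = 5 + -1 = 4
det = 5*-1 - 1*1 = -6
discriminant = 4^2 - 4*(-6) = 40
spectral radius = max |eigenvalue| = 5.1623

5.1623


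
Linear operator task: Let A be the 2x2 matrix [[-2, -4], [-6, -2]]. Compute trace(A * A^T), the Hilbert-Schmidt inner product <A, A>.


trace(A * A^T) = sum of squares of all entries
= (-2)^2 + (-4)^2 + (-6)^2 + (-2)^2
= 4 + 16 + 36 + 4
= 60

60


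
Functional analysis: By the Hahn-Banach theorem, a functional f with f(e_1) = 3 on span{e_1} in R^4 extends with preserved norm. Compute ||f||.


The norm of f is given by ||f|| = sup_{||x||=1} |f(x)|.
On span{e_1}, ||e_1|| = 1, so ||f|| = |f(e_1)| / ||e_1||
= |3| / 1 = 3.0000

3.0000


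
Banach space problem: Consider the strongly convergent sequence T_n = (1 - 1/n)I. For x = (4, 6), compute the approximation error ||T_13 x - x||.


T_13 x - x = (1 - 1/13)x - x = -x/13
||x|| = sqrt(52) = 7.2111
||T_13 x - x|| = ||x||/13 = 7.2111/13 = 0.5547

0.5547


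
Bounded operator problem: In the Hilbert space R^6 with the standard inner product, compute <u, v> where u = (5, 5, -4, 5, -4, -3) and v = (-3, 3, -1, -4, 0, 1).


Computing the standard inner product <u, v> = sum u_i * v_i
= 5*-3 + 5*3 + -4*-1 + 5*-4 + -4*0 + -3*1
= -15 + 15 + 4 + -20 + 0 + -3
= -19

-19


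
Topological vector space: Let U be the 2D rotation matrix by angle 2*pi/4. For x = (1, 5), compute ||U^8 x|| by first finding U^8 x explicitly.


U is a rotation by theta = 2*pi/4
U^8 = rotation by 8*theta = 16*pi/4 = 0*pi/4 (mod 2*pi)
cos(0*pi/4) = 1.0000, sin(0*pi/4) = 0.0000
U^8 x = (1.0000 * 1 - 0.0000 * 5, 0.0000 * 1 + 1.0000 * 5)
= (1.0000, 5.0000)
||U^8 x|| = sqrt(1.0000^2 + 5.0000^2) = sqrt(26.0000) = 5.0990

5.0990


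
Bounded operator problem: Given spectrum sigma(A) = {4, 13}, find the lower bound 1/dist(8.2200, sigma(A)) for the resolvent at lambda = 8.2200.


dist(8.2200, {4, 13}) = min(|8.2200 - 4|, |8.2200 - 13|)
= min(4.2200, 4.7800) = 4.2200
Resolvent bound = 1/4.2200 = 0.2370

0.2370


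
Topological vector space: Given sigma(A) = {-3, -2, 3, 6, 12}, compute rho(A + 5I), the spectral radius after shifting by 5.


Spectrum of A + 5I = {2, 3, 8, 11, 17}
Spectral radius = max |lambda| over the shifted spectrum
= max(2, 3, 8, 11, 17) = 17

17


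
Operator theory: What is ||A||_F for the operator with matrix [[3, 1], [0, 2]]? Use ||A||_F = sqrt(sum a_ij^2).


||A||_F^2 = sum a_ij^2
= 3^2 + 1^2 + 0^2 + 2^2
= 9 + 1 + 0 + 4 = 14
||A||_F = sqrt(14) = 3.7417

3.7417


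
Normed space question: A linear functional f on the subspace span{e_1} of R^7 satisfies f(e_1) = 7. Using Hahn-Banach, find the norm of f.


The norm of f is given by ||f|| = sup_{||x||=1} |f(x)|.
On span{e_1}, ||e_1|| = 1, so ||f|| = |f(e_1)| / ||e_1||
= |7| / 1 = 7.0000

7.0000


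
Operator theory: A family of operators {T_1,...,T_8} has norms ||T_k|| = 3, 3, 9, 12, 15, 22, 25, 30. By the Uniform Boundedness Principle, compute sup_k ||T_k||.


By the Uniform Boundedness Principle, the supremum of norms is finite.
sup_k ||T_k|| = max(3, 3, 9, 12, 15, 22, 25, 30) = 30

30


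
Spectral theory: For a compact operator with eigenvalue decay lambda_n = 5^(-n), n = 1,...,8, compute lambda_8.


The eigenvalue formula gives lambda_8 = 1/5^8
= 1/390625
= 2.5600e-06

2.5600e-06


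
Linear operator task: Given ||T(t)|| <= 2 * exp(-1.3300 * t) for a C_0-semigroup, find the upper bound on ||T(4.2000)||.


||T(4.2000)|| <= 2 * exp(-1.3300 * 4.2000)
= 2 * exp(-5.5860)
= 2 * 0.0037
= 0.0075

0.0075


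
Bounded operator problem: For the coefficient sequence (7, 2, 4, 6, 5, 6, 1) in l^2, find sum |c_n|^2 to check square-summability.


sum |c_n|^2 = 7^2 + 2^2 + 4^2 + 6^2 + 5^2 + 6^2 + 1^2
= 49 + 4 + 16 + 36 + 25 + 36 + 1
= 167

167


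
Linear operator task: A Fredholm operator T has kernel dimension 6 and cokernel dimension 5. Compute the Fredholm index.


The Fredholm index is defined as ind(T) = dim(ker T) - dim(coker T)
= 6 - 5
= 1

1


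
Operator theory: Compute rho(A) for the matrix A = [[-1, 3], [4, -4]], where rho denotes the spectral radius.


For a 2x2 matrix, eigenvalues satisfy lambda^2 - (trace)*lambda + det = 0
trace = -1 + -4 = -5
det = -1*-4 - 3*4 = -8
discriminant = (-5)^2 - 4*(-8) = 57
spectral radius = max |eigenvalue| = 6.2749

6.2749


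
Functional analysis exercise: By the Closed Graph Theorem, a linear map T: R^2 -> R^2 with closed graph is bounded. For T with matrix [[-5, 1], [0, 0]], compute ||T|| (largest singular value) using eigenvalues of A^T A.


A^T A = [[25, -5], [-5, 1]]
trace(A^T A) = 26, det(A^T A) = 0
discriminant = 26^2 - 4*0 = 676
Largest eigenvalue of A^T A = (trace + sqrt(disc))/2 = 26.0000
||T|| = sqrt(26.0000) = 5.0990

5.0990


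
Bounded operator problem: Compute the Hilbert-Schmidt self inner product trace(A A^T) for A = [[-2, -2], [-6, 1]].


trace(A * A^T) = sum of squares of all entries
= (-2)^2 + (-2)^2 + (-6)^2 + 1^2
= 4 + 4 + 36 + 1
= 45

45


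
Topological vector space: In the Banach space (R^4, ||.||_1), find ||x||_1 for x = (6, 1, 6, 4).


The l^1 norm equals the sum of absolute values of all components.
||x||_1 = 6 + 1 + 6 + 4
= 17

17.0000


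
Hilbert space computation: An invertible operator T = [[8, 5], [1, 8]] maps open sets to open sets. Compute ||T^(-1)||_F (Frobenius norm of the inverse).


det(T) = 8*8 - 5*1 = 59
T^(-1) = (1/59) * [[8, -5], [-1, 8]] = [[0.1356, -0.0847], [-0.0169, 0.1356]]
||T^(-1)||_F^2 = 0.1356^2 + (-0.0847)^2 + (-0.0169)^2 + 0.1356^2 = 0.0442
||T^(-1)||_F = sqrt(0.0442) = 0.2103

0.2103


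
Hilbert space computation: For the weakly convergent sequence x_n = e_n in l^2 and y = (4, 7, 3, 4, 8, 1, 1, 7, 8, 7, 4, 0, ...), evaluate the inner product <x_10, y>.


x_10 = e_10 is the standard basis vector with 1 in position 10.
<x_10, y> = y_10 = 7
As n -> infinity, <x_n, y> -> 0, confirming weak convergence of (x_n) to 0.

7


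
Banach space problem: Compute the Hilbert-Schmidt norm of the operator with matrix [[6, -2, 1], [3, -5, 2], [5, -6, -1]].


The Hilbert-Schmidt norm is sqrt(sum of squares of all entries).
Sum of squares = 6^2 + (-2)^2 + 1^2 + 3^2 + (-5)^2 + 2^2 + 5^2 + (-6)^2 + (-1)^2
= 36 + 4 + 1 + 9 + 25 + 4 + 25 + 36 + 1 = 141
||T||_HS = sqrt(141) = 11.8743

11.8743


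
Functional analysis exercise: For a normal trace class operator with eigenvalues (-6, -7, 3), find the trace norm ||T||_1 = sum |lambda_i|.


For a normal operator, singular values equal |eigenvalues|.
Trace norm = sum |lambda_i| = 6 + 7 + 3
= 16

16


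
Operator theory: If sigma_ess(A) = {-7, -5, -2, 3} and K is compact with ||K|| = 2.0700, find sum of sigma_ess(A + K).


By Weyl's theorem, the essential spectrum is invariant under compact perturbations.
sigma_ess(A + K) = sigma_ess(A) = {-7, -5, -2, 3}
Sum = -7 + -5 + -2 + 3 = -11

-11


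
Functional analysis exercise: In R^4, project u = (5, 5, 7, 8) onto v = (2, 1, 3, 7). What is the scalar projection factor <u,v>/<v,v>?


Computing <u,v> = 5*2 + 5*1 + 7*3 + 8*7 = 92
Computing <v,v> = 2^2 + 1^2 + 3^2 + 7^2 = 63
Projection coefficient = 92/63 = 1.4603

1.4603


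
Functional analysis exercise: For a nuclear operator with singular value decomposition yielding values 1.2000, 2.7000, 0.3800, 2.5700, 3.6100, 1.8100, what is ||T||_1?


The nuclear norm is the sum of all singular values.
||T||_1 = 1.2000 + 2.7000 + 0.3800 + 2.5700 + 3.6100 + 1.8100
= 12.2700

12.2700


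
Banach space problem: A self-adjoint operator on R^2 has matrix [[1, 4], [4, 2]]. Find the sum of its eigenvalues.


For a self-adjoint (symmetric) matrix, the eigenvalues are real.
The sum of eigenvalues equals the trace of the matrix.
trace = 1 + 2 = 3

3


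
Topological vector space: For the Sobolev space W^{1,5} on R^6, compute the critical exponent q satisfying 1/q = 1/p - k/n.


Using the Sobolev embedding formula: 1/q = 1/p - k/n
1/q = 1/5 - 1/6 = 1/30
q = 1/(1/30) = 30

30.0000


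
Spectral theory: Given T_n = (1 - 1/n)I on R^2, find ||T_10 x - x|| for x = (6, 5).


T_10 x - x = (1 - 1/10)x - x = -x/10
||x|| = sqrt(61) = 7.8102
||T_10 x - x|| = ||x||/10 = 7.8102/10 = 0.7810

0.7810


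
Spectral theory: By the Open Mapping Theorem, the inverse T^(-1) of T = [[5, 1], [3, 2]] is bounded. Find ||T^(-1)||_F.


det(T) = 5*2 - 1*3 = 7
T^(-1) = (1/7) * [[2, -1], [-3, 5]] = [[0.2857, -0.1429], [-0.4286, 0.7143]]
||T^(-1)||_F^2 = 0.2857^2 + (-0.1429)^2 + (-0.4286)^2 + 0.7143^2 = 0.7959
||T^(-1)||_F = sqrt(0.7959) = 0.8921

0.8921


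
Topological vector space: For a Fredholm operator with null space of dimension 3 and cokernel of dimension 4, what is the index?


The Fredholm index is defined as ind(T) = dim(ker T) - dim(coker T)
= 3 - 4
= -1

-1


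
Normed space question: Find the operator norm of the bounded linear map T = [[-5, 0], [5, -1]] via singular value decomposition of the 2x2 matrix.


A^T A = [[50, -5], [-5, 1]]
trace(A^T A) = 51, det(A^T A) = 25
discriminant = 51^2 - 4*25 = 2501
Largest eigenvalue of A^T A = (trace + sqrt(disc))/2 = 50.5050
||T|| = sqrt(50.5050) = 7.1067

7.1067


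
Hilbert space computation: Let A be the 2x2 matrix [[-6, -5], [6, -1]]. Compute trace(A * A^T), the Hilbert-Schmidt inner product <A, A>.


trace(A * A^T) = sum of squares of all entries
= (-6)^2 + (-5)^2 + 6^2 + (-1)^2
= 36 + 25 + 36 + 1
= 98

98


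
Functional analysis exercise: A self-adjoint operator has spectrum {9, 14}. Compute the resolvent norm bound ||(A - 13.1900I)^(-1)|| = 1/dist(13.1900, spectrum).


dist(13.1900, {9, 14}) = min(|13.1900 - 9|, |13.1900 - 14|)
= min(4.1900, 0.8100) = 0.8100
Resolvent bound = 1/0.8100 = 1.2346

1.2346


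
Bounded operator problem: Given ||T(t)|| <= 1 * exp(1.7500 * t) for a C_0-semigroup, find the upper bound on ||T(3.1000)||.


||T(3.1000)|| <= 1 * exp(1.7500 * 3.1000)
= 1 * exp(5.4250)
= 1 * 227.0113
= 227.0113

227.0113


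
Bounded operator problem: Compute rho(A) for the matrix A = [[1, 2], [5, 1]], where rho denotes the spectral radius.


For a 2x2 matrix, eigenvalues satisfy lambda^2 - (trace)*lambda + det = 0
trace = 1 + 1 = 2
det = 1*1 - 2*5 = -9
discriminant = 2^2 - 4*(-9) = 40
spectral radius = max |eigenvalue| = 4.1623

4.1623


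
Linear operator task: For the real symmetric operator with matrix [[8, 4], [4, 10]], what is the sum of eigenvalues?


For a self-adjoint (symmetric) matrix, the eigenvalues are real.
The sum of eigenvalues equals the trace of the matrix.
trace = 8 + 10 = 18

18


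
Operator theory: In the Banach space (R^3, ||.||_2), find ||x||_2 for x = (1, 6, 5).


The l^2 norm = (sum |x_i|^2)^(1/2)
Sum of 2th powers = 1 + 36 + 25 = 62
||x||_2 = (62)^(1/2) = 7.8740

7.8740


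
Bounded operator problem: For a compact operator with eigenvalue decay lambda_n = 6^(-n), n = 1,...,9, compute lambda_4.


The eigenvalue formula gives lambda_4 = 1/6^4
= 1/1296
= 7.7160e-04

7.7160e-04


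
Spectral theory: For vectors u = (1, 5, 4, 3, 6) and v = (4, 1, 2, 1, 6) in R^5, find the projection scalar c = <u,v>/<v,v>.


Computing <u,v> = 1*4 + 5*1 + 4*2 + 3*1 + 6*6 = 56
Computing <v,v> = 4^2 + 1^2 + 2^2 + 1^2 + 6^2 = 58
Projection coefficient = 56/58 = 0.9655

0.9655


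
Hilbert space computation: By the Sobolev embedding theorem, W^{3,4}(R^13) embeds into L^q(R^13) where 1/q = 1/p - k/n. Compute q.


Using the Sobolev embedding formula: 1/q = 1/p - k/n
1/q = 1/4 - 3/13 = 1/52
q = 1/(1/52) = 52

52.0000


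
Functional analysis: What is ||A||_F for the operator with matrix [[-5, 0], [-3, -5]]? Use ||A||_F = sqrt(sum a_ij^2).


||A||_F^2 = sum a_ij^2
= (-5)^2 + 0^2 + (-3)^2 + (-5)^2
= 25 + 0 + 9 + 25 = 59
||A||_F = sqrt(59) = 7.6811

7.6811


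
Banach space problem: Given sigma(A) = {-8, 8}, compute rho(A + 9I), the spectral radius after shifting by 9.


Spectrum of A + 9I = {1, 17}
Spectral radius = max |lambda| over the shifted spectrum
= max(1, 17) = 17

17
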